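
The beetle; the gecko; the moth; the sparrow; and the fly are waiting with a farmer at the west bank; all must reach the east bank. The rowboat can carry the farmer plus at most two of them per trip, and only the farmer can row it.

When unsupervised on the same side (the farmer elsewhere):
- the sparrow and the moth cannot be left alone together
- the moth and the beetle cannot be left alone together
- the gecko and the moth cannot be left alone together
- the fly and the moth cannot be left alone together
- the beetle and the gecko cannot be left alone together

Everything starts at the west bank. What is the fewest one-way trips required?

Counting alone: the farmer can take at most 2 across per trip to the east bank, so moving all 5 needs at least 3 loaded trips out, with a return between consecutive ones — at least 5 crossings.
The safety rule pushes this higher. Following every safe sequence of crossings, the most of the 5 that can be at the east bank as the rowboat arrives there on crossing 5 is 4 — never all 5.
So no plan with fewer than 7 crossings exists, and this one achieves 7:
1. Farmer goes to the east bank with the beetle and the moth.  [the west bank: the fly, the gecko, the sparrow | the east bank: the beetle, the moth]
2. Farmer goes back to the west bank with the beetle.  [the west bank: the beetle, the fly, the gecko, the sparrow | the east bank: the moth]
3. Farmer goes to the east bank with the beetle and the sparrow.  [the west bank: the fly, the gecko | the east bank: the beetle, the moth, the sparrow]
4. Farmer goes back to the west bank with the moth.  [the west bank: the fly, the gecko, the moth | the east bank: the beetle, the sparrow]
5. Farmer goes to the east bank with the fly and the gecko.  [the west bank: the moth | the east bank: the beetle, the fly, the gecko, the sparrow]
6. Farmer goes back to the west bank with the beetle.  [the west bank: the beetle, the moth | the east bank: the fly, the gecko, the sparrow]
7. Farmer goes to the east bank with the beetle and the moth.  [the west bank: — | the east bank: the beetle, the fly, the gecko, the moth, the sparrow]

7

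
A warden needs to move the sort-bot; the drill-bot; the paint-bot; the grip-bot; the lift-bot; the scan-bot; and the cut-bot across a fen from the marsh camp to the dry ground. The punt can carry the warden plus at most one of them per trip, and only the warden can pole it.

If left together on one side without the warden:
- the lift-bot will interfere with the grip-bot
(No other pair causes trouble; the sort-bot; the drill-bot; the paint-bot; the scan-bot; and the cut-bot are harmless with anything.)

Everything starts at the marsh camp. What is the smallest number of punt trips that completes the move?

Counting alone: the warden can take at most 1 across per trip to the dry ground, so moving all 7 needs at least 7 loaded trips out, with a return between consecutive ones — at least 13 crossings.
The plan below uses exactly 13 crossings, so it is optimal:
1. Warden goes to the dry ground with the grip-bot.
2. Warden goes back to the marsh camp alone.
3. Warden goes to the dry ground with the sort-bot.
4. Warden goes back to the marsh camp alone.
5. Warden goes to the dry ground with the drill-bot.
6. Warden goes back to the marsh camp alone.
7. Warden goes to the dry ground with the paint-bot.
8. Warden goes back to the marsh camp alone.
9. Warden goes to the dry ground with the scan-bot.
10. Warden goes back to the marsh camp alone.
11. Warden goes to the dry ground with the cut-bot.
12. Warden goes back to the marsh camp alone.
13. Warden goes to the dry ground with the lift-bot.

13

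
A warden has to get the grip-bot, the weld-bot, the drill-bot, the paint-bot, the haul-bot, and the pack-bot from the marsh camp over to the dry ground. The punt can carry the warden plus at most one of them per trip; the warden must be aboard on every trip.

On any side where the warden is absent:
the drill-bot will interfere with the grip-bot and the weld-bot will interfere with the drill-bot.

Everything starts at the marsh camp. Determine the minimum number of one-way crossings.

Counting alone: the warden can take at most 1 across per trip to the dry ground, so moving all 6 needs at least 6 loaded trips out, with a return between consecutive ones — at least 11 crossings.
The safety rule pushes this higher. Following every safe sequence of crossings, the most of the 6 that can be at the dry ground as the punt arrives there on crossing 11 is 5 — never all 6.
So no plan with fewer than 13 crossings exists, and this one achieves 13:
1. Warden goes to the dry ground with the drill-bot.  [the marsh camp: the grip-bot, the haul-bot, the pack-bot, the paint-bot, the weld-bot | the dry ground: the drill-bot]
2. Warden goes back to the marsh camp alone.  [the marsh camp: the grip-bot, the haul-bot, the pack-bot, the paint-bot, the weld-bot | the dry ground: the drill-bot]
3. Warden goes to the dry ground with the grip-bot.  [the marsh camp: the haul-bot, the pack-bot, the paint-bot, the weld-bot | the dry ground: the drill-bot, the grip-bot]
4. Warden goes back to the marsh camp with the drill-bot.  [the marsh camp: the drill-bot, the haul-bot, the pack-bot, the paint-bot, the weld-bot | the dry ground: the grip-bot]
5. Warden goes to the dry ground with the weld-bot.  [the marsh camp: the drill-bot, the haul-bot, the pack-bot, the paint-bot | the dry ground: the grip-bot, the weld-bot]
6. Warden goes back to the marsh camp alone.  [the marsh camp: the drill-bot, the haul-bot, the pack-bot, the paint-bot | the dry ground: the grip-bot, the weld-bot]
7. Warden goes to the dry ground with the paint-bot.  [the marsh camp: the drill-bot, the haul-bot, the pack-bot | the dry ground: the grip-bot, the paint-bot, the weld-bot]
8. Warden goes back to the marsh camp alone.  [the marsh camp: the drill-bot, the haul-bot, the pack-bot | the dry ground: the grip-bot, the paint-bot, the weld-bot]
9. Warden goes to the dry ground with the haul-bot.  [the marsh camp: the drill-bot, the pack-bot | the dry ground: the grip-bot, the haul-bot, the paint-bot, the weld-bot]
10. Warden goes back to the marsh camp alone.  [the marsh camp: the drill-bot, the pack-bot | the dry ground: the grip-bot, the haul-bot, the paint-bot, the weld-bot]
11. Warden goes to the dry ground with the pack-bot.  [the marsh camp: the drill-bot | the dry ground: the grip-bot, the haul-bot, the pack-bot, the paint-bot, the weld-bot]
12. Warden goes back to the marsh camp alone.  [the marsh camp: the drill-bot | the dry ground: the grip-bot, the haul-bot, the pack-bot, the paint-bot, the weld-bot]
13. Warden goes to the dry ground with the drill-bot.  [the marsh camp: — | the dry ground: the drill-bot, the grip-bot, the haul-bot, the pack-bot, the paint-bot, the weld-bot]

13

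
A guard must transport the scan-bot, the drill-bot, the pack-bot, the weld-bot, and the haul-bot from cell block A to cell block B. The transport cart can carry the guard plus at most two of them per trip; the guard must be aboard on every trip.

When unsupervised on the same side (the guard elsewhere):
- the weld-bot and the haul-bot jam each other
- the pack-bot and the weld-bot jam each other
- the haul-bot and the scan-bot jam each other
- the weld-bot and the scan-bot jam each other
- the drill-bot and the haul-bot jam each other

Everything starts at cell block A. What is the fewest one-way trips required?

7

Counting alone: the guard can take at most 2 across per trip to cell block B, so moving all 5 needs at least 3 loaded trips out, with a return between consecutive ones — at least 5 crossings.
The safety rule pushes this higher. Following every safe sequence of crossings, the most of the 5 that can be at cell block B as the transport cart arrives there on crossing 5 is 4 — never all 5.
So no plan with fewer than 7 crossings exists, and this one achieves 7:
1. Guard goes to cell block B with the haul-bot and the weld-bot.
2. Guard goes back to cell block A with the weld-bot.
3. Guard goes to cell block B with the pack-bot and the scan-bot.
4. Guard goes back to cell block A with the scan-bot.
5. Guard goes to cell block B with the drill-bot and the scan-bot.
6. Guard goes back to cell block A with the haul-bot.
7. Guard goes to cell block B with the haul-bot and the weld-bot.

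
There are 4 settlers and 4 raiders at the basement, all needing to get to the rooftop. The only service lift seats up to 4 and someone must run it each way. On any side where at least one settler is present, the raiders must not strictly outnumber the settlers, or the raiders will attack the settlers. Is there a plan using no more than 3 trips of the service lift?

Counting alone: each trip to the rooftop takes at most 4 across and each return brings at least 1 back, so after t trips out (and t−1 returns) at most 4t − (t−1) of the 8 are across; that first reaches 8 at t = 3, so at least 5 crossings are needed.
Since 3 < 5, 3 crossings cannot be enough. (The shortest complete plan in fact takes 5:)
1. 2 raiders → the rooftop.  (the basement: 4S 2R; the rooftop: 0S 2R)
2. 1 raider ← the basement.  (the basement: 4S 3R; the rooftop: 0S 1R)
3. 4 settlers → the rooftop.  (the basement: 0S 3R; the rooftop: 4S 1R)
4. 1 raider ← the basement.  (the basement: 0S 4R; the rooftop: 4S 0R)
5. 4 raiders → the rooftop.  (the basement: 0S 0R; the rooftop: 4S 4R)

No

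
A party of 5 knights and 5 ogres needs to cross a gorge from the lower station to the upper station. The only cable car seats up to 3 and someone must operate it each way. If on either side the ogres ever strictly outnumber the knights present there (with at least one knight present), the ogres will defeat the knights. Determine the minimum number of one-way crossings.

Counting alone: each trip to the upper station takes at most 3 across and each return brings at least 1 back, so after t trips out (and t−1 returns) at most 3t − (t−1) of the 10 are across; that first reaches 10 at t = 5, so at least 9 crossings are needed.
The safety rule pushes this higher. Following every safe sequence of crossings, the most of the 10 that can be at the upper station as the cable car arrives there on crossing 9 is 9 — never all 10.
So no plan with fewer than 11 crossings exists, and this one achieves 11:
1. 2 ogres → the upper station.  (the lower station: 5K 3O; the upper station: 0K 2O)
2. 1 ogre ← the lower station.  (the lower station: 5K 4O; the upper station: 0K 1O)
3. 3 ogres → the upper station.  (the lower station: 5K 1O; the upper station: 0K 4O)
4. 1 ogre ← the lower station.  (the lower station: 5K 2O; the upper station: 0K 3O)
5. 3 knights → the upper station.  (the lower station: 2K 2O; the upper station: 3K 3O)
6. 1 knight and 1 ogre ← the lower station.  (the lower station: 3K 3O; the upper station: 2K 2O)
7. 3 knights → the upper station.  (the lower station: 0K 3O; the upper station: 5K 2O)
8. 1 ogre ← the lower station.  (the lower station: 0K 4O; the upper station: 5K 1O)
9. 2 ogres → the upper station.  (the lower station: 0K 2O; the upper station: 5K 3O)
10. 1 ogre ← the lower station.  (the lower station: 0K 3O; the upper station: 5K 2O)
11. 3 ogres → the upper station.  (the lower station: 0K 0O; the upper station: 5K 5O)

11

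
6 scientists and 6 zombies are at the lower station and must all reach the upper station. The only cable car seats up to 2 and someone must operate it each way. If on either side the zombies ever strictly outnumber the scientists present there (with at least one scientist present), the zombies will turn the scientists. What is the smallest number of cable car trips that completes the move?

Following every safe sequence of crossings from the start, the most of the 12 that can be at the upper station as the cable car arrives there on crossings 1, 3, 5, 7, 9 is 2, 3, 4, 5, 6 respectively; the best ever achieved is 6 of 12.
From crossing 11 on, no configuration arises that was not already reachable earlier: only 15 distinct safe configurations (who is on which side, and where the cable car is) can ever be reached, none of them has everyone across, and every continuation just revisits them. They are: 0 scientists + 0 zombies across (cable car back at the start); 0 scientists + 1 zombie across (cable car there); 0 scientists + 1 zombie across (cable car back at the start); 0 scientists + 2 zombies across (cable car there); 0 scientists + 2 zombies across (cable car back at the start); 0 scientists + 3 zombies across (cable car there); 0 scientists + 3 zombies across (cable car back at the start); 0 scientists + 4 zombies across (cable car there); 0 scientists + 4 zombies across (cable car back at the start); 0 scientists + 5 zombies across (cable car there); 0 scientists + 5 zombies across (cable car back at the start); 0 scientists + 6 zombies across (cable car there); 1 scientist + 1 zombie across (cable car there); 1 scientist + 1 zombie across (cable car back at the start); 2 scientists + 2 zombies across (cable car there). So no valid plan exists.

impossible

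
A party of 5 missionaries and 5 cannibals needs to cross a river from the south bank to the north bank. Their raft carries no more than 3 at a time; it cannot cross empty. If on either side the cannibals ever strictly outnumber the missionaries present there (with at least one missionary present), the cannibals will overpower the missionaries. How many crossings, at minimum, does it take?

Counting alone: each trip to the north bank takes at most 3 across and each return brings at least 1 back, so after t trips out (and t−1 returns) at most 3t − (t−1) of the 10 are across; that first reaches 10 at t = 5, so at least 9 crossings are needed.
The safety rule pushes this higher. Following every safe sequence of crossings, the most of the 10 that can be at the north bank as the raft arrives there on crossing 9 is 9 — never all 10.
So no plan with fewer than 11 crossings exists, and this one achieves 11:
1. 2 cannibals → the north bank.  (the south bank: 5M 3C; the north bank: 0M 2C)
2. 1 cannibal ← the south bank.  (the south bank: 5M 4C; the north bank: 0M 1C)
3. 3 cannibals → the north bank.  (the south bank: 5M 1C; the north bank: 0M 4C)
4. 1 cannibal ← the south bank.  (the south bank: 5M 2C; the north bank: 0M 3C)
5. 3 missionaries → the north bank.  (the south bank: 2M 2C; the north bank: 3M 3C)
6. 1 missionary and 1 cannibal ← the south bank.  (the south bank: 3M 3C; the north bank: 2M 2C)
7. 3 missionaries → the north bank.  (the south bank: 0M 3C; the north bank: 5M 2C)
8. 1 cannibal ← the south bank.  (the south bank: 0M 4C; the north bank: 5M 1C)
9. 2 cannibals → the north bank.  (the south bank: 0M 2C; the north bank: 5M 3C)
10. 1 cannibal ← the south bank.  (the south bank: 0M 3C; the north bank: 5M 2C)
11. 3 cannibals → the north bank.  (the south bank: 0M 0C; the north bank: 5M 5C)

11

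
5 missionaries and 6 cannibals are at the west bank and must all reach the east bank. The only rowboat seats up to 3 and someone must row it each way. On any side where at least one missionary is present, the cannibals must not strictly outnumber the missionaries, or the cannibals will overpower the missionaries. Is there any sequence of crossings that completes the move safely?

The cannibals already outnumber the missionaries at the west bank before anyone moves, so the starting position itself is disallowed.

No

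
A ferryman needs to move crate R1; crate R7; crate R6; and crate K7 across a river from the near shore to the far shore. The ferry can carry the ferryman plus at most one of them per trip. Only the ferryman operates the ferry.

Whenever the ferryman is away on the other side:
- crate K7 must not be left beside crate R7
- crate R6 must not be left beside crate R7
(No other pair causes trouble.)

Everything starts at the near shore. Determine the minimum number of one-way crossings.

9

Counting alone: the ferryman can take at most 1 across per trip to the far shore, so moving all 4 needs at least 4 loaded trips out, with a return between consecutive ones — at least 7 crossings.
The safety rule pushes this higher. Following every safe sequence of crossings, the most of the 4 that can be at the far shore as the ferry arrives there on crossing 7 is 3 — never all 4.
So no plan with fewer than 9 crossings exists, and this one achieves 9:
1. Ferryman goes to the far shore with crate R7.  [the near shore: crate K7, crate R1, crate R6 | the far shore: crate R7]
2. Ferryman goes back to the near shore alone.  [the near shore: crate K7, crate R1, crate R6 | the far shore: crate R7]
3. Ferryman goes to the far shore with crate R1.  [the near shore: crate K7, crate R6 | the far shore: crate R1, crate R7]
4. Ferryman goes back to the near shore alone.  [the near shore: crate K7, crate R6 | the far shore: crate R1, crate R7]
5. Ferryman goes to the far shore with crate R6.  [the near shore: crate K7 | the far shore: crate R1, crate R6, crate R7]
6. Ferryman goes back to the near shore with crate R7.  [the near shore: crate K7, crate R7 | the far shore: crate R1, crate R6]
7. Ferryman goes to the far shore with crate K7.  [the near shore: crate R7 | the far shore: crate K7, crate R1, crate R6]
8. Ferryman goes back to the near shore alone.  [the near shore: crate R7 | the far shore: crate K7, crate R1, crate R6]
9. Ferryman goes to the far shore with crate R7.  [the near shore: — | the far shore: crate K7, crate R1, crate R6, crate R7]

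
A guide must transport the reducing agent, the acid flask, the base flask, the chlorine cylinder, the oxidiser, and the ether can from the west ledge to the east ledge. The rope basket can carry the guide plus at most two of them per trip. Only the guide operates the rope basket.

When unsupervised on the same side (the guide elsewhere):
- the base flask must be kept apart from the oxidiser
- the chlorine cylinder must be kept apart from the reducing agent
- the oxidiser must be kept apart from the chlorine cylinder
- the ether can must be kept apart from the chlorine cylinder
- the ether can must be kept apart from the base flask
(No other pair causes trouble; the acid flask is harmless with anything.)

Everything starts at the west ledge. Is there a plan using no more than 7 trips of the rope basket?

Yes — this plan uses 7 crossings (≤ 7):
1. Guide goes to the east ledge with the base flask and the chlorine cylinder.
2. Guide goes back to the west ledge alone.
3. Guide goes to the east ledge with the acid flask and the reducing agent.
4. Guide goes back to the west ledge with the chlorine cylinder.
5. Guide goes to the east ledge with the ether can and the oxidiser.
6. Guide goes back to the west ledge with the base flask.
7. Guide goes to the east ledge with the base flask and the chlorine cylinder.

Yes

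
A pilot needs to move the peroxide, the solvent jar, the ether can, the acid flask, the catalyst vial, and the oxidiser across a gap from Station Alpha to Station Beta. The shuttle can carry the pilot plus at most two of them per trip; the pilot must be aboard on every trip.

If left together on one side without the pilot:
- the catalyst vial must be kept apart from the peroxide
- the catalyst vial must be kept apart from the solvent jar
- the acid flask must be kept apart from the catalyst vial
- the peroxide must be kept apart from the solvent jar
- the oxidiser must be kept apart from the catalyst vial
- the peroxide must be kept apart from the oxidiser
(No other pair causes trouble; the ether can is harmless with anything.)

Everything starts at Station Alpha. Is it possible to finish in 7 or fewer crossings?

Counting alone: the pilot can take at most 2 across per trip to Station Beta, so moving all 6 needs at least 3 loaded trips out, with a return between consecutive ones — at least 5 crossings.
The safety rule pushes this higher. Following every safe sequence of crossings, the most of the 6 that can be at Station Beta as the shuttle arrives there on crossings 5, 7 is 4, 5 respectively — never all 6.
So the move cannot be finished within 7 crossings. (The shortest complete plan takes 9:)
1. Pilot goes to Station Beta with the catalyst vial and the peroxide.
2. Pilot goes back to Station Alpha with the peroxide.
3. Pilot goes to Station Beta with the ether can and the peroxide.
4. Pilot goes back to Station Alpha with the peroxide.
5. Pilot goes to Station Beta with the acid flask and the peroxide.
6. Pilot goes back to Station Alpha with the catalyst vial.
7. Pilot goes to Station Beta with the oxidiser and the solvent jar.
8. Pilot goes back to Station Alpha with the peroxide.
9. Pilot goes to Station Beta with the catalyst vial and the peroxide.

No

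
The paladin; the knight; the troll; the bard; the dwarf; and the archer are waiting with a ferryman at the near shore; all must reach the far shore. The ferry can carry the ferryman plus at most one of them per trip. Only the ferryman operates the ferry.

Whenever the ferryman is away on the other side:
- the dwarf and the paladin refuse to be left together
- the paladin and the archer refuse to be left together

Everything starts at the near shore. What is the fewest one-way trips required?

Counting alone: the ferryman can take at most 1 across per trip to the far shore, so moving all 6 needs at least 6 loaded trips out, with a return between consecutive ones — at least 11 crossings.
The safety rule pushes this higher. Following every safe sequence of crossings, the most of the 6 that can be at the far shore as the ferry arrives there on crossing 11 is 5 — never all 6.
So no plan with fewer than 13 crossings exists, and this one achieves 13:
1. Ferryman goes to the far shore with the paladin.  [the near shore: the archer, the bard, the dwarf, the knight, the troll | the far shore: the paladin]
2. Ferryman goes back to the near shore alone.  [the near shore: the archer, the bard, the dwarf, the knight, the troll | the far shore: the paladin]
3. Ferryman goes to the far shore with the knight.  [the near shore: the archer, the bard, the dwarf, the troll | the far shore: the knight, the paladin]
4. Ferryman goes back to the near shore alone.  [the near shore: the archer, the bard, the dwarf, the troll | the far shore: the knight, the paladin]
5. Ferryman goes to the far shore with the troll.  [the near shore: the archer, the bard, the dwarf | the far shore: the knight, the paladin, the troll]
6. Ferryman goes back to the near shore alone.  [the near shore: the archer, the bard, the dwarf | the far shore: the knight, the paladin, the troll]
7. Ferryman goes to the far shore with the bard.  [the near shore: the archer, the dwarf | the far shore: the bard, the knight, the paladin, the troll]
8. Ferryman goes back to the near shore alone.  [the near shore: the archer, the dwarf | the far shore: the bard, the knight, the paladin, the troll]
9. Ferryman goes to the far shore with the dwarf.  [the near shore: the archer | the far shore: the bard, the dwarf, the knight, the paladin, the troll]
10. Ferryman goes back to the near shore with the paladin.  [the near shore: the archer, the paladin | the far shore: the bard, the dwarf, the knight, the troll]
11. Ferryman goes to the far shore with the archer.  [the near shore: the paladin | the far shore: the archer, the bard, the dwarf, the knight, the troll]
12. Ferryman goes back to the near shore alone.  [the near shore: the paladin | the far shore: the archer, the bard, the dwarf, the knight, the troll]
13. Ferryman goes to the far shore with the paladin.  [the near shore: — | the far shore: the archer, the bard, the dwarf, the knight, the paladin, the troll]

13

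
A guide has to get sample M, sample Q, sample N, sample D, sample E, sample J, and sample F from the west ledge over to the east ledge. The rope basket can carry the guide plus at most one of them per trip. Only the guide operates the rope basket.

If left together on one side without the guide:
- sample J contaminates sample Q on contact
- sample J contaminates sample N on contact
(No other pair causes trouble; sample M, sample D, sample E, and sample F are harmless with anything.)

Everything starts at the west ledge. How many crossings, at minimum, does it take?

15

Counting alone: the guide can take at most 1 across per trip to the east ledge, so moving all 7 needs at least 7 loaded trips out, with a return between consecutive ones — at least 13 crossings.
The safety rule pushes this higher. Following every safe sequence of crossings, the most of the 7 that can be at the east ledge as the rope basket arrives there on crossing 13 is 6 — never all 7.
So no plan with fewer than 15 crossings exists, and this one achieves 15:
1. Guide goes to the east ledge with sample J.  [the west ledge: sample D, sample E, sample F, sample M, sample N, sample Q | the east ledge: sample J]
2. Guide goes back to the west ledge alone.  [the west ledge: sample D, sample E, sample F, sample M, sample N, sample Q | the east ledge: sample J]
3. Guide goes to the east ledge with sample M.  [the west ledge: sample D, sample E, sample F, sample N, sample Q | the east ledge: sample J, sample M]
4. Guide goes back to the west ledge alone.  [the west ledge: sample D, sample E, sample F, sample N, sample Q | the east ledge: sample J, sample M]
5. Guide goes to the east ledge with sample Q.  [the west ledge: sample D, sample E, sample F, sample N | the east ledge: sample J, sample M, sample Q]
6. Guide goes back to the west ledge with sample J.  [the west ledge: sample D, sample E, sample F, sample J, sample N | the east ledge: sample M, sample Q]
7. Guide goes to the east ledge with sample N.  [the west ledge: sample D, sample E, sample F, sample J | the east ledge: sample M, sample N, sample Q]
8. Guide goes back to the west ledge alone.  [the west ledge: sample D, sample E, sample F, sample J | the east ledge: sample M, sample N, sample Q]
9. Guide goes to the east ledge with sample D.  [the west ledge: sample E, sample F, sample J | the east ledge: sample D, sample M, sample N, sample Q]
10. Guide goes back to the west ledge alone.  [the west ledge: sample E, sample F, sample J | the east ledge: sample D, sample M, sample N, sample Q]
11. Guide goes to the east ledge with sample E.  [the west ledge: sample F, sample J | the east ledge: sample D, sample E, sample M, sample N, sample Q]
12. Guide goes back to the west ledge alone.  [the west ledge: sample F, sample J | the east ledge: sample D, sample E, sample M, sample N, sample Q]
13. Guide goes to the east ledge with sample F.  [the west ledge: sample J | the east ledge: sample D, sample E, sample F, sample M, sample N, sample Q]
14. Guide goes back to the west ledge alone.  [the west ledge: sample J | the east ledge: sample D, sample E, sample F, sample M, sample N, sample Q]
15. Guide goes to the east ledge with sample J.  [the west ledge: — | the east ledge: sample D, sample E, sample F, sample J, sample M, sample N, sample Q]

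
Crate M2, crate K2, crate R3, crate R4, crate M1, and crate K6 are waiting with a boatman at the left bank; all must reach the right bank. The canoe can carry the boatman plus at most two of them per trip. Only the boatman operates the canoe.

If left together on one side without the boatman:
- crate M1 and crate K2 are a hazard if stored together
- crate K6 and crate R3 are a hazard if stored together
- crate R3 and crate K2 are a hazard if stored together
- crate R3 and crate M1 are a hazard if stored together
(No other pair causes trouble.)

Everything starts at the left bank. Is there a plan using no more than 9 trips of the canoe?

Yes

Yes — this plan uses 9 crossings (≤ 9):
1. Boatman goes to the right bank with crate K2 and crate R3.
2. Boatman goes back to the left bank with crate K2.
3. Boatman goes to the right bank with crate K2 and crate M2.
4. Boatman goes back to the left bank with crate K2.
5. Boatman goes to the right bank with crate K2 and crate R4.
6. Boatman goes back to the left bank with crate K2.
7. Boatman goes to the right bank with crate K2 and crate K6.
8. Boatman goes back to the left bank with crate R3.
9. Boatman goes to the right bank with crate M1 and crate R3.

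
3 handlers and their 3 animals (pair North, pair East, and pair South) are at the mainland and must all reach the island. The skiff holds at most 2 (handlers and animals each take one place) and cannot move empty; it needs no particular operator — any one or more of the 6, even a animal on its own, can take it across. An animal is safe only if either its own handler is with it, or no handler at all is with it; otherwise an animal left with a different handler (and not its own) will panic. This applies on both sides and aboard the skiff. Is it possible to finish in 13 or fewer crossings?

Yes — this plan uses 11 crossings (≤ 13):
1. animal North and handler North cross → the island.
2. handler North crosses ← the mainland.
3. animal East and animal South cross → the island.
4. animal North crosses ← the mainland.
5. handler East and handler South cross → the island.
6. animal East and handler East cross ← the mainland.
7. handler East and handler North cross → the island.
8. animal South crosses ← the mainland.
9. animal East and animal North cross → the island.
10. handler South crosses ← the mainland.
11. animal South and handler South cross → the island.

Yes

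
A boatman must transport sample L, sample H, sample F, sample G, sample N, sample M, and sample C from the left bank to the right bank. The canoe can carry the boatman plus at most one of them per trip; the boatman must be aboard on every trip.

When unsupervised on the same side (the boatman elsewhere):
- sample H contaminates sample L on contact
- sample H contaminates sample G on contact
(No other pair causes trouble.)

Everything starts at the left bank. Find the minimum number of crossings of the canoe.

Counting alone: the boatman can take at most 1 across per trip to the right bank, so moving all 7 needs at least 7 loaded trips out, with a return between consecutive ones — at least 13 crossings.
The safety rule pushes this higher. Following every safe sequence of crossings, the most of the 7 that can be at the right bank as the canoe arrives there on crossing 13 is 6 — never all 7.
So no plan with fewer than 15 crossings exists, and this one achieves 15:
1. Boatman goes to the right bank with sample H.  [the left bank: sample C, sample F, sample G, sample L, sample M, sample N | the right bank: sample H]
2. Boatman goes back to the left bank alone.  [the left bank: sample C, sample F, sample G, sample L, sample M, sample N | the right bank: sample H]
3. Boatman goes to the right bank with sample L.  [the left bank: sample C, sample F, sample G, sample M, sample N | the right bank: sample H, sample L]
4. Boatman goes back to the left bank with sample H.  [the left bank: sample C, sample F, sample G, sample H, sample M, sample N | the right bank: sample L]
5. Boatman goes to the right bank with sample G.  [the left bank: sample C, sample F, sample H, sample M, sample N | the right bank: sample G, sample L]
6. Boatman goes back to the left bank alone.  [the left bank: sample C, sample F, sample H, sample M, sample N | the right bank: sample G, sample L]
7. Boatman goes to the right bank with sample F.  [the left bank: sample C, sample H, sample M, sample N | the right bank: sample F, sample G, sample L]
8. Boatman goes back to the left bank alone.  [the left bank: sample C, sample H, sample M, sample N | the right bank: sample F, sample G, sample L]
9. Boatman goes to the right bank with sample N.  [the left bank: sample C, sample H, sample M | the right bank: sample F, sample G, sample L, sample N]
10. Boatman goes back to the left bank alone.  [the left bank: sample C, sample H, sample M | the right bank: sample F, sample G, sample L, sample N]
11. Boatman goes to the right bank with sample M.  [the left bank: sample C, sample H | the right bank: sample F, sample G, sample L, sample M, sample N]
12. Boatman goes back to the left bank alone.  [the left bank: sample C, sample H | the right bank: sample F, sample G, sample L, sample M, sample N]
13. Boatman goes to the right bank with sample C.  [the left bank: sample H | the right bank: sample C, sample F, sample G, sample L, sample M, sample N]
14. Boatman goes back to the left bank alone.  [the left bank: sample H | the right bank: sample C, sample F, sample G, sample L, sample M, sample N]
15. Boatman goes to the right bank with sample H.  [the left bank: — | the right bank: sample C, sample F, sample G, sample H, sample L, sample M, sample N]

15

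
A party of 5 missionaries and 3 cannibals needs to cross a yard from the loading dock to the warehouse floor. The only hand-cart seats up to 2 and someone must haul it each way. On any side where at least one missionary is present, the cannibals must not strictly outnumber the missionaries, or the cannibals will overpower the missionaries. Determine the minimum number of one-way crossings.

13

Counting alone: each trip to the warehouse floor takes at most 2 across and each return brings at least 1 back, so after t trips out (and t−1 returns) at most 2t − (t−1) of the 8 are across; that first reaches 8 at t = 7, so at least 13 crossings are needed.
The plan below uses exactly 13 crossings, so it is optimal:
1. 2 cannibals → the warehouse floor.  (the loading dock: 5M 1C; the warehouse floor: 0M 2C)
2. 1 cannibal ← the loading dock.  (the loading dock: 5M 2C; the warehouse floor: 0M 1C)
3. 2 cannibals → the warehouse floor.  (the loading dock: 5M 0C; the warehouse floor: 0M 3C)
4. 1 cannibal ← the loading dock.  (the loading dock: 5M 1C; the warehouse floor: 0M 2C)
5. 2 missionaries → the warehouse floor.  (the loading dock: 3M 1C; the warehouse floor: 2M 2C)
6. 1 cannibal ← the loading dock.  (the loading dock: 3M 2C; the warehouse floor: 2M 1C)
7. 1 missionary and 1 cannibal → the warehouse floor.  (the loading dock: 2M 1C; the warehouse floor: 3M 2C)
8. 1 cannibal ← the loading dock.  (the loading dock: 2M 2C; the warehouse floor: 3M 1C)
9. 2 cannibals → the warehouse floor.  (the loading dock: 2M 0C; the warehouse floor: 3M 3C)
10. 1 cannibal ← the loading dock.  (the loading dock: 2M 1C; the warehouse floor: 3M 2C)
11. 1 missionary and 1 cannibal → the warehouse floor.  (the loading dock: 1M 0C; the warehouse floor: 4M 3C)
12. 1 cannibal ← the loading dock.  (the loading dock: 1M 1C; the warehouse floor: 4M 2C)
13. 1 missionary and 1 cannibal → the warehouse floor.  (the loading dock: 0M 0C; the warehouse floor: 5M 3C)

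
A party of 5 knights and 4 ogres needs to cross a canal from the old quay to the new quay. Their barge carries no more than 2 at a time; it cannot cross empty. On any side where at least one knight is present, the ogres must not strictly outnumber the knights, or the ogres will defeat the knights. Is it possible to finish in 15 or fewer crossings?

Yes

Yes — this plan uses 15 crossings (≤ 15):
1. 2 ogres → the new quay.  (the old quay: 5K 2O; the new quay: 0K 2O)
2. 1 ogre ← the old quay.  (the old quay: 5K 3O; the new quay: 0K 1O)
3. 2 ogres → the new quay.  (the old quay: 5K 1O; the new quay: 0K 3O)
4. 1 ogre ← the old quay.  (the old quay: 5K 2O; the new quay: 0K 2O)
5. 2 knights → the new quay.  (the old quay: 3K 2O; the new quay: 2K 2O)
6. 1 ogre ← the old quay.  (the old quay: 3K 3O; the new quay: 2K 1O)
7. 1 knight and 1 ogre → the new quay.  (the old quay: 2K 2O; the new quay: 3K 2O)
8. 1 knight ← the old quay.  (the old quay: 3K 2O; the new quay: 2K 2O)
9. 1 knight and 1 ogre → the new quay.  (the old quay: 2K 1O; the new quay: 3K 3O)
10. 1 ogre ← the old quay.  (the old quay: 2K 2O; the new quay: 3K 2O)
11. 1 knight and 1 ogre → the new quay.  (the old quay: 1K 1O; the new quay: 4K 3O)
12. 1 knight ← the old quay.  (the old quay: 2K 1O; the new quay: 3K 3O)
13. 1 knight and 1 ogre → the new quay.  (the old quay: 1K 0O; the new quay: 4K 4O)
14. 1 ogre ← the old quay.  (the old quay: 1K 1O; the new quay: 4K 3O)
15. 1 knight and 1 ogre → the new quay.  (the old quay: 0K 0O; the new quay: 5K 4O)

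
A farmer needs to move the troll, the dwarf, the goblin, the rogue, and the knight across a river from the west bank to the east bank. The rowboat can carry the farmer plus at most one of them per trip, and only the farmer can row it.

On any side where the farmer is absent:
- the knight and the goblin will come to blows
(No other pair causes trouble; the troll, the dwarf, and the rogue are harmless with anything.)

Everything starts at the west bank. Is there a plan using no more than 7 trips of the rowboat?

No

Counting alone: the farmer can take at most 1 across per trip to the east bank, so moving all 5 needs at least 5 loaded trips out, with a return between consecutive ones — at least 9 crossings.
Since 7 < 9, 7 crossings cannot be enough. (The shortest complete plan in fact takes 9:)
1. Farmer goes to the east bank with the goblin.
2. Farmer goes back to the west bank alone.
3. Farmer goes to the east bank with the troll.
4. Farmer goes back to the west bank alone.
5. Farmer goes to the east bank with the dwarf.
6. Farmer goes back to the west bank alone.
7. Farmer goes to the east bank with the rogue.
8. Farmer goes back to the west bank alone.
9. Farmer goes to the east bank with the knight.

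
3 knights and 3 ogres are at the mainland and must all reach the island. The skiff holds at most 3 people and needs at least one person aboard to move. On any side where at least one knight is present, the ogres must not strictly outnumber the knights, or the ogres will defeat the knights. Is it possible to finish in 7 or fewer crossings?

Yes

Yes — this plan uses 5 crossings (≤ 7):
1. 2 ogres → the island.  (the mainland: 3K 1O; the island: 0K 2O)
2. 1 ogre ← the mainland.  (the mainland: 3K 2O; the island: 0K 1O)
3. 3 knights → the island.  (the mainland: 0K 2O; the island: 3K 1O)
4. 1 ogre ← the mainland.  (the mainland: 0K 3O; the island: 3K 0O)
5. 3 ogres → the island.  (the mainland: 0K 0O; the island: 3K 3O)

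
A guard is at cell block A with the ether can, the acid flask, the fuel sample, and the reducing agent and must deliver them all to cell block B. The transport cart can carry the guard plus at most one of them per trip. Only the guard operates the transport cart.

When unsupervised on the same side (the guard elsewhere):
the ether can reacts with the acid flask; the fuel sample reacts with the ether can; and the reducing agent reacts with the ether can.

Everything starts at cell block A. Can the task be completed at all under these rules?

Following every safe sequence of crossings from the start, the most of the 4 that can be at cell block B as the transport cart arrives there on crossings 1, 3 is 1, 2 respectively; the best ever achieved is 2 of 4.
From crossing 5 on, no configuration arises that was not already reachable earlier: only 9 distinct safe configurations (who is on which side, and where the transport cart is) can ever be reached, none of them has everyone across, and every continuation just revisits them. So no valid plan exists.

No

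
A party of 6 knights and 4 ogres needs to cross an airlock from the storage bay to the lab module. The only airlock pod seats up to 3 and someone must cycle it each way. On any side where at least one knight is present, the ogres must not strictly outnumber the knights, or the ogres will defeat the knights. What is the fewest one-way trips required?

Counting alone: each trip to the lab module takes at most 3 across and each return brings at least 1 back, so after t trips out (and t−1 returns) at most 3t − (t−1) of the 10 are across; that first reaches 10 at t = 5, so at least 9 crossings are needed.
The plan below uses exactly 9 crossings, so it is optimal:
1. 2 ogres → the lab module.  (the storage bay: 6K 2O; the lab module: 0K 2O)
2. 1 ogre ← the storage bay.  (the storage bay: 6K 3O; the lab module: 0K 1O)
3. 3 ogres → the lab module.  (the storage bay: 6K 0O; the lab module: 0K 4O)
4. 1 ogre ← the storage bay.  (the storage bay: 6K 1O; the lab module: 0K 3O)
5. 3 knights → the lab module.  (the storage bay: 3K 1O; the lab module: 3K 3O)
6. 1 ogre ← the storage bay.  (the storage bay: 3K 2O; the lab module: 3K 2O)
7. 1 knight and 2 ogres → the lab module.  (the storage bay: 2K 0O; the lab module: 4K 4O)
8. 1 ogre ← the storage bay.  (the storage bay: 2K 1O; the lab module: 4K 3O)
9. 2 knights and 1 ogre → the lab module.  (the storage bay: 0K 0O; the lab module: 6K 4O)

9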